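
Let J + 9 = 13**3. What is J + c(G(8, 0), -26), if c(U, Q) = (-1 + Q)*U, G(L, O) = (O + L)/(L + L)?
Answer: 4349/2 ≈ 2174.5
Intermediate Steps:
J = 2188 (J = -9 + 13**3 = -9 + 2197 = 2188)
G(L, O) = (L + O)/(2*L) (G(L, O) = (L + O)/((2*L)) = (L + O)*(1/(2*L)) = (L + O)/(2*L))
c(U, Q) = U*(-1 + Q)
J + c(G(8, 0), -26) = 2188 + ((1/2)*(8 + 0)/8)*(-1 - 26) = 2188 + ((1/2)*(1/8)*8)*(-27) = 2188 + (1/2)*(-27) = 2188 - 27/2 = 4349/2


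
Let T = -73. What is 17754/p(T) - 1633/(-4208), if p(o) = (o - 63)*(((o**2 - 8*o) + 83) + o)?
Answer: 155089799/423707728 ≈ 0.36603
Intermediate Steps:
p(o) = (-63 + o)*(83 + o**2 - 7*o) (p(o) = (-63 + o)*((83 + o**2 - 8*o) + o) = (-63 + o)*(83 + o**2 - 7*o))
17754/p(T) - 1633/(-4208) = 17754/(-5229 + (-73)**3 - 70*(-73)**2 + 524*(-73)) - 1633/(-4208) = 17754/(-5229 - 389017 - 70*5329 - 38252) - 1633*(-1/4208) = 17754/(-5229 - 389017 - 373030 - 38252) + 1633/4208 = 17754/(-805528) + 1633/4208 = 17754*(-1/805528) + 1633/4208 = -8877/402764 + 1633/4208 = 155089799/423707728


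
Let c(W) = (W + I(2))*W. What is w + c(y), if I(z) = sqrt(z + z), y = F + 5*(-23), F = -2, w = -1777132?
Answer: -1763677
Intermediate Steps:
y = -117 (y = -2 + 5*(-23) = -2 - 115 = -117)
I(z) = sqrt(2)*sqrt(z) (I(z) = sqrt(2*z) = sqrt(2)*sqrt(z))
c(W) = W*(2 + W) (c(W) = (W + sqrt(2)*sqrt(2))*W = (W + 2)*W = (2 + W)*W = W*(2 + W))
w + c(y) = -1777132 - 117*(2 - 117) = -1777132 - 117*(-115) = -1777132 + 13455 = -1763677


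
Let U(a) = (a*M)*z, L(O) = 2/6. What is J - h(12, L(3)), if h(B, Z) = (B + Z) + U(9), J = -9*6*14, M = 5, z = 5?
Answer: -2980/3 ≈ -993.33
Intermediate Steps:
L(O) = ⅓ (L(O) = 2*(⅙) = ⅓)
J = -756 (J = -54*14 = -756)
U(a) = 25*a (U(a) = (a*5)*5 = (5*a)*5 = 25*a)
h(B, Z) = 225 + B + Z (h(B, Z) = (B + Z) + 25*9 = (B + Z) + 225 = 225 + B + Z)
J - h(12, L(3)) = -756 - (225 + 12 + ⅓) = -756 - 1*712/3 = -756 - 712/3 = -2980/3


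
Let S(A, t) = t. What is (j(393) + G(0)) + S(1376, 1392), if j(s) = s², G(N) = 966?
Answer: 156807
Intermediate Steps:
(j(393) + G(0)) + S(1376, 1392) = (393² + 966) + 1392 = (154449 + 966) + 1392 = 155415 + 1392 = 156807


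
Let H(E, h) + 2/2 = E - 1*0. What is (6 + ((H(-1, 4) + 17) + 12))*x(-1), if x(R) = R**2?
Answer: 33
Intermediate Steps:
H(E, h) = -1 + E (H(E, h) = -1 + (E - 1*0) = -1 + (E + 0) = -1 + E)
(6 + ((H(-1, 4) + 17) + 12))*x(-1) = (6 + (((-1 - 1) + 17) + 12))*(-1)**2 = (6 + ((-2 + 17) + 12))*1 = (6 + (15 + 12))*1 = (6 + 27)*1 = 33*1 = 33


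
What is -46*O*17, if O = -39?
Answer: 30498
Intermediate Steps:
-46*O*17 = -46*(-39)*17 = 1794*17 = 30498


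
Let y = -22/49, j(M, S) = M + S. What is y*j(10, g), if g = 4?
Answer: -44/7 ≈ -6.2857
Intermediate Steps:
y = -22/49 (y = -22*1/49 = -22/49 ≈ -0.44898)
y*j(10, g) = -22*(10 + 4)/49 = -22/49*14 = -44/7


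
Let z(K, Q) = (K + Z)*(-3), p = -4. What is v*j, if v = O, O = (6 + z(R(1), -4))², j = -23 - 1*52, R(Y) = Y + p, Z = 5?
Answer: 0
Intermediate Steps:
R(Y) = -4 + Y (R(Y) = Y - 4 = -4 + Y)
z(K, Q) = -15 - 3*K (z(K, Q) = (K + 5)*(-3) = (5 + K)*(-3) = -15 - 3*K)
j = -75 (j = -23 - 52 = -75)
O = 0 (O = (6 + (-15 - 3*(-4 + 1)))² = (6 + (-15 - 3*(-3)))² = (6 + (-15 + 9))² = (6 - 6)² = 0² = 0)
v = 0
v*j = 0*(-75) = 0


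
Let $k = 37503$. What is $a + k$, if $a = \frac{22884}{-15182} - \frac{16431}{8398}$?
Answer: $\frac{2390566105017}{63749218} \approx 37500.0$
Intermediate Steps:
$a = - \frac{220817637}{63749218}$ ($a = 22884 \left(- \frac{1}{15182}\right) - \frac{16431}{8398} = - \frac{11442}{7591} - \frac{16431}{8398} = - \frac{220817637}{63749218} \approx -3.4638$)
$a + k = - \frac{220817637}{63749218} + 37503 = \frac{2390566105017}{63749218}$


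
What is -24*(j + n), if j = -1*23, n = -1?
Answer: 576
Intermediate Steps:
j = -23
-24*(j + n) = -24*(-23 - 1) = -24*(-24) = 576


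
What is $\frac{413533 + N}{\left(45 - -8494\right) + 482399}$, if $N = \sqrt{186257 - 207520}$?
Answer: $\frac{413533}{490938} + \frac{i \sqrt{21263}}{490938} \approx 0.84233 + 0.00029702 i$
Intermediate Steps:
$N = i \sqrt{21263}$ ($N = \sqrt{-21263} = i \sqrt{21263} \approx 145.82 i$)
$\frac{413533 + N}{\left(45 - -8494\right) + 482399} = \frac{413533 + i \sqrt{21263}}{\left(45 - -8494\right) + 482399} = \frac{413533 + i \sqrt{21263}}{\left(45 + 8494\right) + 482399} = \frac{413533 + i \sqrt{21263}}{8539 + 482399} = \frac{413533 + i \sqrt{21263}}{490938} = \left(413533 + i \sqrt{21263}\right) \frac{1}{490938} = \frac{413533}{490938} + \frac{i \sqrt{21263}}{490938}$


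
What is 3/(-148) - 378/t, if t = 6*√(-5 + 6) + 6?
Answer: -4665/148 ≈ -31.520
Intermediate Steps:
t = 12 (t = 6*√1 + 6 = 6*1 + 6 = 6 + 6 = 12)
3/(-148) - 378/t = 3/(-148) - 378/12 = 3*(-1/148) - 378*1/12 = -3/148 - 63/2 = -4665/148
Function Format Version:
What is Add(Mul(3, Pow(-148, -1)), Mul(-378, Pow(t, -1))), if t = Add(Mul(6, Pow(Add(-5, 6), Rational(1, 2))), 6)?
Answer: Rational(-4665, 148) ≈ -31.520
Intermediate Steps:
t = 12 (t = Add(Mul(6, Pow(1, Rational(1, 2))), 6) = Add(Mul(6, 1), 6) = Add(6, 6) = 12)
Add(Mul(3, Pow(-148, -1)), Mul(-378, Pow(t, -1))) = Add(Mul(3, Pow(-148, -1)), Mul(-378, Pow(12, -1))) = Add(Mul(3, Rational(-1, 148)), Mul(-378, Rational(1, 12))) = Add(Rational(-3, 148), Rational(-63, 2)) = Rational(-4665, 148)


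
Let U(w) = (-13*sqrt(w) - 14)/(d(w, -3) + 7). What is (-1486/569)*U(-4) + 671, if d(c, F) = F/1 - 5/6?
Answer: 7379005/10811 + 231816*I/10811 ≈ 682.55 + 21.443*I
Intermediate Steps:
d(c, F) = -5/6 + F (d(c, F) = F*1 - 5*1/6 = F - 5/6 = -5/6 + F)
U(w) = -84/19 - 78*sqrt(w)/19 (U(w) = (-13*sqrt(w) - 14)/((-5/6 - 3) + 7) = (-14 - 13*sqrt(w))/(-23/6 + 7) = (-14 - 13*sqrt(w))/(19/6) = (-14 - 13*sqrt(w))*(6/19) = -84/19 - 78*sqrt(w)/19)
(-1486/569)*U(-4) + 671 = (-1486/569)*(-84/19 - 156*I/19) + 671 = (-1486*1/569)*(-84/19 - 156*I/19) + 671 = -1486*(-84/19 - 156*I/19)/569 + 671 = (124824/10811 + 231816*I/10811) + 671 = 7379005/10811 + 231816*I/10811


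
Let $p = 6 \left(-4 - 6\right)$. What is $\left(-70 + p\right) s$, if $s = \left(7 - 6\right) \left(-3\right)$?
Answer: $390$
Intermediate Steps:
$p = -60$ ($p = 6 \left(-10\right) = -60$)
$s = -3$ ($s = 1 \left(-3\right) = -3$)
$\left(-70 + p\right) s = \left(-70 - 60\right) \left(-3\right) = \left(-130\right) \left(-3\right) = 390$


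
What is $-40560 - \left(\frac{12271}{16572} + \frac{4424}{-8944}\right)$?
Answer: $- \frac{375739896211}{9263748} \approx -40560.0$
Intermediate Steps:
$-40560 - \left(\frac{12271}{16572} + \frac{4424}{-8944}\right) = -40560 - \left(12271 \cdot \frac{1}{16572} + 4424 \left(- \frac{1}{8944}\right)\right) = -40560 - \left(\frac{12271}{16572} - \frac{553}{1118}\right) = -40560 - \frac{2277331}{9263748} = - \frac{375739896211}{9263748}$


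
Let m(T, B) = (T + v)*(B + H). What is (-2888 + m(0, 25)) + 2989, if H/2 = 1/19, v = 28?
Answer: 15275/19 ≈ 803.95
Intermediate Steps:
H = 2/19 ≈ 0.10526
m(T, B) = (28 + T)*(2/19 + B) (m(T, B) = (T + 28)*(B + 2/19) = (28 + T)*(2/19 + B))
(-2888 + m(0, 25)) + 2989 = (-2888 + (56/19 + 28*25 + (2/19)*0 + 25*0)) + 2989 = (-2888 + (56/19 + 700 + 0 + 0)) + 2989 = (-2888 + 13356/19) + 2989 = -41516/19 + 2989 = 15275/19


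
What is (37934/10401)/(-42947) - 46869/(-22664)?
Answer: 20935135753967/10123821754008 ≈ 2.0679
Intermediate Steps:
(37934/10401)/(-42947) - 46869/(-22664) = (37934*(1/10401))*(-1/42947) - 46869*(-1/22664) = (37934/10401)*(-1/42947) + 46869/22664 = -37934/446691747 + 46869/22664 = 20935135753967/10123821754008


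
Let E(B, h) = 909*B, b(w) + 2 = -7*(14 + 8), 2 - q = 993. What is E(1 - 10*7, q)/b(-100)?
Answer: 20907/52 ≈ 402.06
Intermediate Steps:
q = -991 (q = 2 - 1*993 = 2 - 993 = -991)
b(w) = -156 (b(w) = -2 - 7*(14 + 8) = -2 - 7*22 = -2 - 154 = -156)
E(1 - 10*7, q)/b(-100) = (909*(1 - 10*7))/(-156) = (909*(1 - 70))*(-1/156) = (909*(-69))*(-1/156) = -62721*(-1/156) = 20907/52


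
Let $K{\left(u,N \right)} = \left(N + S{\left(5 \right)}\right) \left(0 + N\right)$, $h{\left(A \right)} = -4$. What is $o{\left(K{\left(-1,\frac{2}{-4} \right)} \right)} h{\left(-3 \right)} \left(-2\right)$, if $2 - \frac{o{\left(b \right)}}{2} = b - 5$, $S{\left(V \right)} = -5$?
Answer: $68$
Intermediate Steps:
$K{\left(u,N \right)} = N \left(-5 + N\right)$ ($K{\left(u,N \right)} = \left(N - 5\right) \left(0 + N\right) = \left(-5 + N\right) N = N \left(-5 + N\right)$)
$o{\left(b \right)} = 14 - 2 b$ ($o{\left(b \right)} = 4 - 2 \left(b - 5\right) = 4 - 2 \left(-5 + b\right) = 4 - \left(-10 + 2 b\right) = 14 - 2 b$)
$o{\left(K{\left(-1,\frac{2}{-4} \right)} \right)} h{\left(-3 \right)} \left(-2\right) = \left(14 - 2 \frac{2}{-4} \left(-5 + \frac{2}{-4}\right)\right) \left(-4\right) \left(-2\right) = \left(14 - 2 \cdot 2 \left(- \frac{1}{4}\right) \left(-5 + 2 \left(- \frac{1}{4}\right)\right)\right) \left(-4\right) \left(-2\right) = \left(14 - 2 \left(- \frac{-5 - \frac{1}{2}}{2}\right)\right) \left(-4\right) \left(-2\right) = \left(14 - 2 \left(\left(- \frac{1}{2}\right) \left(- \frac{11}{2}\right)\right)\right) \left(-4\right) \left(-2\right) = \left(14 - \frac{11}{2}\right) \left(-4\right) \left(-2\right) = \frac{17}{2} \left(-4\right) \left(-2\right) = \left(-34\right) \left(-2\right) = 68$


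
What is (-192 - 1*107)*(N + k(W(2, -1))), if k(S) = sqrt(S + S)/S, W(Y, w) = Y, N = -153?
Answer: 45448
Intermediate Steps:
k(S) = sqrt(2)/sqrt(S) (k(S) = sqrt(2*S)/S = (sqrt(2)*sqrt(S))/S = sqrt(2)/sqrt(S))
(-192 - 1*107)*(N + k(W(2, -1))) = (-192 - 1*107)*(-153 + sqrt(2)/sqrt(2)) = (-192 - 107)*(-153 + sqrt(2)*(sqrt(2)/2)) = -299*(-153 + 1) = -299*(-152) = 45448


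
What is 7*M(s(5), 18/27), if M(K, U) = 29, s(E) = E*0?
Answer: 203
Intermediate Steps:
s(E) = 0
7*M(s(5), 18/27) = 7*29 = 203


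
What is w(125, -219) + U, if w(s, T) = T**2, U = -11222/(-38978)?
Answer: 934717540/19489 ≈ 47961.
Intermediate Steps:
U = 5611/19489 (U = -11222*(-1/38978) = 5611/19489 ≈ 0.28791)
w(125, -219) + U = (-219)**2 + 5611/19489 = 47961 + 5611/19489 = 934717540/19489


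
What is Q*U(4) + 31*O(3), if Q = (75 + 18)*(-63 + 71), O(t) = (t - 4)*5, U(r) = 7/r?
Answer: 1147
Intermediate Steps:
O(t) = -20 + 5*t (O(t) = (-4 + t)*5 = -20 + 5*t)
Q = 744 (Q = 93*8 = 744)
Q*U(4) + 31*O(3) = 744*(7/4) + 31*(-20 + 5*3) = 744*(7*(¼)) + 31*(-20 + 15) = 744*(7/4) + 31*(-5) = 1302 - 155 = 1147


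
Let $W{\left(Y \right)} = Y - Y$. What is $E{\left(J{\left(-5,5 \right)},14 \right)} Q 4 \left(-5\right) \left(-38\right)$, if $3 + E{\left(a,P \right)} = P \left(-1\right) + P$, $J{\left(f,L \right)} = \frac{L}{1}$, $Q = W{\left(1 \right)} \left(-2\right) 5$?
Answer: $0$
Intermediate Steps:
$W{\left(Y \right)} = 0$
$Q = 0$ ($Q = 0 \left(-2\right) 5 = 0 \cdot 5 = 0$)
$J{\left(f,L \right)} = L$ ($J{\left(f,L \right)} = L 1 = L$)
$E{\left(a,P \right)} = -3$ ($E{\left(a,P \right)} = -3 + \left(P \left(-1\right) + P\right) = -3 + \left(- P + P\right) = -3 + 0 = -3$)
$E{\left(J{\left(-5,5 \right)},14 \right)} Q 4 \left(-5\right) \left(-38\right) = - 3 \cdot 0 \cdot 4 \left(-5\right) \left(-38\right) = - 3 \cdot 0 \left(-5\right) \left(-38\right) = \left(-3\right) 0 \left(-38\right) = 0 \left(-38\right) = 0$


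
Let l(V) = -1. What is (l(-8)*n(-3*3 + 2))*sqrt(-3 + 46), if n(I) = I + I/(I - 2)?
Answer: 56*sqrt(43)/9 ≈ 40.802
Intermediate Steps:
n(I) = I + I/(-2 + I)
(l(-8)*n(-3*3 + 2))*sqrt(-3 + 46) = (-(-3*3 + 2)*(-1 + (-3*3 + 2))/(-2 + (-3*3 + 2)))*sqrt(-3 + 46) = (-(-9 + 2)*(-1 + (-9 + 2))/(-2 + (-9 + 2)))*sqrt(43) = (-(-7)*(-1 - 7)/(-2 - 7))*sqrt(43) = (-(-7)*(-8)/(-9))*sqrt(43) = (-(-7)*(-1)*(-8)/9)*sqrt(43) = (-1*(-56/9))*sqrt(43) = 56*sqrt(43)/9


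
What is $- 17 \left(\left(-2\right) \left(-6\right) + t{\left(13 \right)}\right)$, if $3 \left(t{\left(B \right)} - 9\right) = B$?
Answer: $- \frac{1292}{3} \approx -430.67$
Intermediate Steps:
$t{\left(B \right)} = 9 + \frac{B}{3}$
$- 17 \left(\left(-2\right) \left(-6\right) + t{\left(13 \right)}\right) = - 17 \left(\left(-2\right) \left(-6\right) + \left(9 + \frac{1}{3} \cdot 13\right)\right) = - 17 \left(12 + \left(9 + \frac{13}{3}\right)\right) = - 17 \left(12 + \frac{40}{3}\right) = \left(-17\right) \frac{76}{3} = - \frac{1292}{3}$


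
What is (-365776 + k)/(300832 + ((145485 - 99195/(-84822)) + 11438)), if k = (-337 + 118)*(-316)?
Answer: -8385276728/12942597935 ≈ -0.64788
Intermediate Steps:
k = 69204 (k = -219*(-316) = 69204)
(-365776 + k)/(300832 + ((145485 - 99195/(-84822)) + 11438)) = (-365776 + 69204)/(300832 + ((145485 - 99195/(-84822)) + 11438)) = -296572/(300832 + ((145485 - 99195*(-1/84822)) + 11438)) = -296572/(300832 + ((145485 + 33065/28274) + 11438)) = -296572/(300832 + (4113475955/28274 + 11438)) = -296572/(300832 + 4436873967/28274) = -296572/12942597935/28274 = -296572*28274/12942597935 = -8385276728/12942597935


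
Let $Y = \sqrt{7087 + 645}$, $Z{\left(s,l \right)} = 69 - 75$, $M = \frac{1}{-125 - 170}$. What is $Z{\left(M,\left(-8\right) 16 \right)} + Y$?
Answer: $-6 + 2 \sqrt{1933} \approx 81.932$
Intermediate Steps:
$M = - \frac{1}{295}$ ($M = \frac{1}{-295} = - \frac{1}{295} \approx -0.0033898$)
$Z{\left(s,l \right)} = -6$ ($Z{\left(s,l \right)} = 69 - 75 = -6$)
$Y = 2 \sqrt{1933}$ ($Y = \sqrt{7732} = 2 \sqrt{1933} \approx 87.932$)
$Z{\left(M,\left(-8\right) 16 \right)} + Y = -6 + 2 \sqrt{1933}$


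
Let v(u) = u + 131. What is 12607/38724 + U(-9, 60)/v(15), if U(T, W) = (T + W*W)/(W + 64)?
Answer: 13117679/25037832 ≈ 0.52391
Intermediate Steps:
v(u) = 131 + u
U(T, W) = (T + W²)/(64 + W)
12607/38724 + U(-9, 60)/v(15) = 12607/38724 + ((-9 + 60²)/(64 + 60))/(131 + 15) = 12607*(1/38724) + ((-9 + 3600)/124)/146 = 1801/5532 + ((1/124)*3591)*(1/146) = 1801/5532 + (3591/124)*(1/146) = 1801/5532 + 3591/18104 = 13117679/25037832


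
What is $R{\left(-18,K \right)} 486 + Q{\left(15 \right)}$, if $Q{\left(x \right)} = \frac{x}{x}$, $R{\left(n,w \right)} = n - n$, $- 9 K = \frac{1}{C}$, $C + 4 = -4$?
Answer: $1$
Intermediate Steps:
$C = -8$ ($C = -4 - 4 = -8$)
$K = \frac{1}{72}$ ($K = - \frac{1}{9 \left(-8\right)} = \left(- \frac{1}{9}\right) \left(- \frac{1}{8}\right) = \frac{1}{72} \approx 0.013889$)
$R{\left(n,w \right)} = 0$
$Q{\left(x \right)} = 1$
$R{\left(-18,K \right)} 486 + Q{\left(15 \right)} = 0 \cdot 486 + 1 = 0 + 1 = 1$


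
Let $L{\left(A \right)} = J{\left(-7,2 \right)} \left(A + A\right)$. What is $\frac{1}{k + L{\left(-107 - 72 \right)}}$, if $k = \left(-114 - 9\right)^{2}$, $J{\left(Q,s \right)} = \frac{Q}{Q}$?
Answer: $\frac{1}{14771} \approx 6.77 \cdot 10^{-5}$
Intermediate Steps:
$J{\left(Q,s \right)} = 1$
$L{\left(A \right)} = 2 A$ ($L{\left(A \right)} = 1 \left(A + A\right) = 1 \cdot 2 A = 2 A$)
$k = 15129$ ($k = \left(-123\right)^{2} = 15129$)
$\frac{1}{k + L{\left(-107 - 72 \right)}} = \frac{1}{15129 + 2 \left(-107 - 72\right)} = \frac{1}{15129 + 2 \left(-179\right)} = \frac{1}{15129 - 358} = \frac{1}{14771}$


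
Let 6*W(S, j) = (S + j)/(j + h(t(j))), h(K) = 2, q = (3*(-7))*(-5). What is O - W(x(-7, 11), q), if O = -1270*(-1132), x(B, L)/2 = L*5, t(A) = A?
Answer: 922964665/642 ≈ 1.4376e+6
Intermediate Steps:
x(B, L) = 10*L (x(B, L) = 2*(L*5) = 2*(5*L) = 10*L)
O = 1437640
q = 105 (q = -21*(-5) = 105)
W(S, j) = (S + j)/(6*(2 + j)) (W(S, j) = ((S + j)/(j + 2))/6 = ((S + j)/(2 + j))/6 = (S + j)/(6*(2 + j)))
O - W(x(-7, 11), q) = 1437640 - (10*11 + 105)/(6*(2 + 105)) = 1437640 - (110 + 105)/(6*107) = 1437640 - 215/(6*107) = 1437640 - 1*215/642 = 1437640 - 215/642 = 922964665/642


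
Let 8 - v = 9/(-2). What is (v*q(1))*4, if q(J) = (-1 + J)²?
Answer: 0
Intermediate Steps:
v = 25/2 (v = 8 - 9/(-2) = 8 - 9*(-1)/2 = 8 - 1*(-9/2) = 8 + 9/2 = 25/2 ≈ 12.500)
(v*q(1))*4 = (25*(-1 + 1)²/2)*4 = ((25/2)*0²)*4 = ((25/2)*0)*4 = 0*4 = 0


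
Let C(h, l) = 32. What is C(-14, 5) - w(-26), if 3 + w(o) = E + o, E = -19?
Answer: 80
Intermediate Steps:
w(o) = -22 + o (w(o) = -3 + (-19 + o) = -22 + o)
C(-14, 5) - w(-26) = 32 - (-22 - 26) = 32 - 1*(-48) = 32 + 48 = 80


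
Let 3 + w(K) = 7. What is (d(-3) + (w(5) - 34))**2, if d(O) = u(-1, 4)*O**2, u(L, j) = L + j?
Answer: 9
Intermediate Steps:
w(K) = 4 (w(K) = -3 + 7 = 4)
d(O) = 3*O**2 (d(O) = (-1 + 4)*O**2 = 3*O**2)
(d(-3) + (w(5) - 34))**2 = (3*(-3)**2 + (4 - 34))**2 = (3*9 - 30)**2 = (27 - 30)**2 = (-3)**2 = 9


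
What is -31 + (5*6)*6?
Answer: 149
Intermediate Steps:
-31 + (5*6)*6 = -31 + 30*6 = -31 + 180 = 149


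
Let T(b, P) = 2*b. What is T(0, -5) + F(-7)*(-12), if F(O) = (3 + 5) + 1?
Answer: -108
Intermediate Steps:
F(O) = 9 (F(O) = 8 + 1 = 9)
T(0, -5) + F(-7)*(-12) = 2*0 + 9*(-12) = 0 - 108 = -108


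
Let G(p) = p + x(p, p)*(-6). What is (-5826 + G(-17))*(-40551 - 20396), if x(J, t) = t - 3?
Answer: 348799681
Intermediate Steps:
x(J, t) = -3 + t
G(p) = 18 - 5*p (G(p) = p + (-3 + p)*(-6) = p + (18 - 6*p) = 18 - 5*p)
(-5826 + G(-17))*(-40551 - 20396) = (-5826 + (18 - 5*(-17)))*(-40551 - 20396) = (-5826 + (18 + 85))*(-60947) = (-5826 + 103)*(-60947) = -5723*(-60947) = 348799681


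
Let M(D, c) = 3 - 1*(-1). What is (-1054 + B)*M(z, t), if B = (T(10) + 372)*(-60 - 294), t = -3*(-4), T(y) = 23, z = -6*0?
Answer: -563536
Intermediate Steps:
z = 0
t = 12
M(D, c) = 4 (M(D, c) = 3 + 1 = 4)
B = -139830 (B = (23 + 372)*(-60 - 294) = 395*(-354) = -139830)
(-1054 + B)*M(z, t) = (-1054 - 139830)*4 = -140884*4 = -563536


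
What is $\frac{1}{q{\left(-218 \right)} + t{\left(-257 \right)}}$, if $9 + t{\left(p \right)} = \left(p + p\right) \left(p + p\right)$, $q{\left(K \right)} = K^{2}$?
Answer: $\frac{1}{311711} \approx 3.2081 \cdot 10^{-6}$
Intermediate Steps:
$t{\left(p \right)} = -9 + 4 p^{2}$ ($t{\left(p \right)} = -9 + \left(p + p\right) \left(p + p\right) = -9 + 2 p 2 p = -9 + 4 p^{2}$)
$\frac{1}{q{\left(-218 \right)} + t{\left(-257 \right)}} = \frac{1}{\left(-218\right)^{2} - \left(9 - 4 \left(-257\right)^{2}\right)} = \frac{1}{47524 + \left(-9 + 4 \cdot 66049\right)} = \frac{1}{47524 + \left(-9 + 264196\right)} = \frac{1}{47524 + 264187} = \frac{1}{311711}$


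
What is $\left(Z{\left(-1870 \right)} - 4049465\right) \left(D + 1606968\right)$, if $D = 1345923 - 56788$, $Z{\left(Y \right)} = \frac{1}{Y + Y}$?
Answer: $- \frac{2580086901847259}{220} \approx -1.1728 \cdot 10^{13}$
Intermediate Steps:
$Z{\left(Y \right)} = \frac{1}{2 Y}$
$D = 1289135$ ($D = 1345923 - 56788 = 1289135$)
$\left(Z{\left(-1870 \right)} - 4049465\right) \left(D + 1606968\right) = \left(\frac{1}{2 \left(-1870\right)} - 4049465\right) \left(1289135 + 1606968\right) = \left(\frac{1}{2} \left(- \frac{1}{1870}\right) - 4049465\right) 2896103 = \left(- \frac{1}{3740} - 4049465\right) 2896103 = \left(- \frac{15144999101}{3740}\right) 2896103 = - \frac{2580086901847259}{220}$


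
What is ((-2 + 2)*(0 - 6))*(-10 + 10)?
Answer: 0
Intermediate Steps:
((-2 + 2)*(0 - 6))*(-10 + 10) = (0*(-6))*0 = 0*0 = 0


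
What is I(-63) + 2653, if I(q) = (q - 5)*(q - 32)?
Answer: 9113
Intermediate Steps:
I(q) = (-32 + q)*(-5 + q) (I(q) = (-5 + q)*(-32 + q) = (-32 + q)*(-5 + q))
I(-63) + 2653 = (160 + (-63)² - 37*(-63)) + 2653 = (160 + 3969 + 2331) + 2653 = 6460 + 2653 = 9113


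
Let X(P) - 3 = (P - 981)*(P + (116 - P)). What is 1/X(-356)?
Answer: -1/155089 ≈ -6.4479e-6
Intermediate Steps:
X(P) = -113793 + 116*P (X(P) = 3 + (P - 981)*(P + (116 - P)) = 3 + (-981 + P)*116 = 3 + (-113796 + 116*P) = -113793 + 116*P)
1/X(-356) = 1/(-113793 + 116*(-356)) = 1/(-113793 - 41296) = 1/(-155089) = -1/155089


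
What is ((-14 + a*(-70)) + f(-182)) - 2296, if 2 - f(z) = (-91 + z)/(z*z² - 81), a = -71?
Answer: 16048263365/6028649 ≈ 2662.0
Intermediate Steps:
f(z) = 2 - (-91 + z)/(-81 + z³) (f(z) = 2 - (-91 + z)/(z*z² - 81) = 2 - (-91 + z)/(z³ - 81) = 2 - (-91 + z)/(-81 + z³))
((-14 + a*(-70)) + f(-182)) - 2296 = ((-14 - 71*(-70)) + (-71 - 1*(-182) + 2*(-182)³)/(-81 + (-182)³)) - 2296 = ((-14 + 4970) + (-71 + 182 + 2*(-6028568))/(-81 - 6028568)) - 2296 = (4956 + (-71 + 182 - 12057136)/(-6028649)) - 2296 = (4956 - 1/6028649*(-12057025)) - 2296 = (4956 + 12057025/6028649) - 2296 = 29890041469/6028649 - 2296 = 16048263365/6028649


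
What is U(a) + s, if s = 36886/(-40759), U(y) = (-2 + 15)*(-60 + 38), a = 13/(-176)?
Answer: -11693960/40759 ≈ -286.90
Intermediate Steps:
a = -13/176 (a = 13*(-1/176) = -13/176 ≈ -0.073864)
U(y) = -286 (U(y) = 13*(-22) = -286)
s = -36886/40759 (s = 36886*(-1/40759) = -36886/40759 ≈ -0.90498)
U(a) + s = -286 - 36886/40759 = -11693960/40759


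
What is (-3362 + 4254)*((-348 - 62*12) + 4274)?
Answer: 2838344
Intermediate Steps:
(-3362 + 4254)*((-348 - 62*12) + 4274) = 892*((-348 - 1*744) + 4274) = 892*((-348 - 744) + 4274) = 892*(-1092 + 4274) = 892*3182 = 2838344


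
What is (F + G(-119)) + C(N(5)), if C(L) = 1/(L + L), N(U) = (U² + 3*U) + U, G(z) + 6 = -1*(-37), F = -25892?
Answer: -2327489/90 ≈ -25861.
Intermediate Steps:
G(z) = 31 (G(z) = -6 - 1*(-37) = -6 + 37 = 31)
N(U) = U² + 4*U
C(L) = 1/(2*L)
(F + G(-119)) + C(N(5)) = (-25892 + 31) + 1/(2*((5*(4 + 5)))) = -25861 + 1/(2*((5*9))) = -25861 + (½)/45 = -25861 + (½)*(1/45) = -25861 + 1/90 = -2327489/90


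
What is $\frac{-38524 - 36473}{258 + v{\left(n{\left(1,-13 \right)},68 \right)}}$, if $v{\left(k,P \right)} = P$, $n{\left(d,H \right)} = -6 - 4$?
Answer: $- \frac{74997}{326} \approx -230.05$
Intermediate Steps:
$n{\left(d,H \right)} = -10$
$\frac{-38524 - 36473}{258 + v{\left(n{\left(1,-13 \right)},68 \right)}} = \frac{-38524 - 36473}{258 + 68} = - \frac{74997}{326}$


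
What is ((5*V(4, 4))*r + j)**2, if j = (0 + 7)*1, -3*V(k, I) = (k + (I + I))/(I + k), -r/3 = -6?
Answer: 1444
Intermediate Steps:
r = 18 (r = -3*(-6) = 18)
V(k, I) = -(k + 2*I)/(3*(I + k)) (V(k, I) = -(k + (I + I))/(3*(I + k)) = -(k + 2*I)/(3*(I + k)))
j = 7 (j = 7*1 = 7)
((5*V(4, 4))*r + j)**2 = ((5*((-1*4 - 2*4)/(3*(4 + 4))))*18 + 7)**2 = ((5*((1/3)*(-4 - 8)/8))*18 + 7)**2 = ((5*((1/3)*(1/8)*(-12)))*18 + 7)**2 = ((5*(-1/2))*18 + 7)**2 = (-5/2*18 + 7)**2 = (-45 + 7)**2 = (-38)**2 = 1444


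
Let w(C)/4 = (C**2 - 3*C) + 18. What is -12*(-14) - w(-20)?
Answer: -1744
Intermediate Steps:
w(C) = 72 - 12*C + 4*C**2 (w(C) = 4*((C**2 - 3*C) + 18) = 4*(18 + C**2 - 3*C) = 72 - 12*C + 4*C**2)
-12*(-14) - w(-20) = -12*(-14) - (72 - 12*(-20) + 4*(-20)**2) = 168 - (72 + 240 + 4*400) = 168 - (72 + 240 + 1600) = 168 - 1*1912 = 168 - 1912 = -1744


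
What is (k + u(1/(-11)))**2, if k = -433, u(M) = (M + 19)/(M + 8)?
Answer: 1403476369/7569 ≈ 1.8542e+5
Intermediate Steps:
u(M) = (19 + M)/(8 + M)
(k + u(1/(-11)))**2 = (-433 + (19 + 1/(-11))/(8 + 1/(-11)))**2 = (-433 + (19 - 1/11)/(8 - 1/11))**2 = (-433 + (208/11)/(87/11))**2 = (-433 + (11/87)*(208/11))**2 = (-433 + 208/87)**2 = (-37463/87)**2 = 1403476369/7569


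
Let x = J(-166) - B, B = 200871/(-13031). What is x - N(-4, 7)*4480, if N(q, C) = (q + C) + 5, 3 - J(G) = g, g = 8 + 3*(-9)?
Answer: -466543487/13031 ≈ -35803.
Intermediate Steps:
g = -19 (g = 8 - 27 = -19)
J(G) = 22 (J(G) = 3 - 1*(-19) = 3 + 19 = 22)
B = -200871/13031 (B = 200871*(-1/13031) = -200871/13031 ≈ -15.415)
N(q, C) = 5 + C + q (N(q, C) = (C + q) + 5 = 5 + C + q)
x = 487553/13031 (x = 22 - 1*(-200871/13031) = 22 + 200871/13031 = 487553/13031 ≈ 37.415)
x - N(-4, 7)*4480 = 487553/13031 - (5 + 7 - 4)*4480 = 487553/13031 - 8*4480 = 487553/13031 - 1*35840 = 487553/13031 - 35840 = -466543487/13031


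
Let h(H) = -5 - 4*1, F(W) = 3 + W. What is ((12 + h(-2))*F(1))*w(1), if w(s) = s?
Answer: 12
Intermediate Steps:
h(H) = -9 (h(H) = -5 - 4 = -9)
((12 + h(-2))*F(1))*w(1) = ((12 - 9)*(3 + 1))*1 = (3*4)*1 = 12*1 = 12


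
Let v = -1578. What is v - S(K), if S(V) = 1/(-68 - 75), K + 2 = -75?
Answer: -225653/143 ≈ -1578.0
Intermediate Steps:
K = -77 (K = -2 - 75 = -77)
S(V) = -1/143 (S(V) = 1/(-143) = -1/143)
v - S(K) = -1578 - 1*(-1/143) = -1578 + 1/143 = -225653/143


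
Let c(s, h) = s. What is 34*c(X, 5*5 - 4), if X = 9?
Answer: 306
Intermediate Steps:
34*c(X, 5*5 - 4) = 34*9 = 306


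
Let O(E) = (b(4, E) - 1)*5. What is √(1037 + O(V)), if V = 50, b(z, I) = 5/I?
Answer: √4130/2 ≈ 32.133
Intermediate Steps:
O(E) = -5 + 25/E (O(E) = (5/E - 1)*5 = (-1 + 5/E)*5 = -5 + 25/E)
√(1037 + O(V)) = √(1037 + (-5 + 25/50)) = √(1037 + (-5 + 25*(1/50))) = √(1037 + (-5 + ½)) = √(1037 - 9/2) = √(2065/2) = √4130/2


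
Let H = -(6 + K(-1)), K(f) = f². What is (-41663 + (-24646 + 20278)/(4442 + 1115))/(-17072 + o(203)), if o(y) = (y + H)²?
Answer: -10066333/5156896 ≈ -1.9520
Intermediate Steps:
H = -7 (H = -(6 + (-1)²) = -(6 + 1) = -1*7 = -7)
o(y) = (-7 + y)² (o(y) = (y - 7)² = (-7 + y)²)
(-41663 + (-24646 + 20278)/(4442 + 1115))/(-17072 + o(203)) = (-41663 + (-24646 + 20278)/(4442 + 1115))/(-17072 + (-7 + 203)²) = (-41663 - 4368/5557)/(-17072 + 196²) = (-41663 - 4368*1/5557)/(-17072 + 38416) = (-41663 - 4368/5557)/21344 = -231525659/5557*1/21344 = -10066333/5156896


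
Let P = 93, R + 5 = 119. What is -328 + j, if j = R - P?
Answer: -307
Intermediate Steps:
R = 114 (R = -5 + 119 = 114)
j = 21 (j = 114 - 1*93 = 114 - 93 = 21)
-328 + j = -328 + 21 = -307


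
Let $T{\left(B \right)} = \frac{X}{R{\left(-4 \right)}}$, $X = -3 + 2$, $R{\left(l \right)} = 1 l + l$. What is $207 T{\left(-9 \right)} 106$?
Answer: $\frac{10971}{4} \approx 2742.8$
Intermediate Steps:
$R{\left(l \right)} = 2 l$ ($R{\left(l \right)} = l + l = 2 l$)
$X = -1$
$T{\left(B \right)} = \frac{1}{8}$ ($T{\left(B \right)} = - \frac{1}{2 \left(-4\right)} = - \frac{1}{-8} = \left(-1\right) \left(- \frac{1}{8}\right) = \frac{1}{8}$)
$207 T{\left(-9 \right)} 106 = 207 \cdot \frac{1}{8} \cdot 106 = \frac{207}{8} \cdot 106 = \frac{10971}{4}$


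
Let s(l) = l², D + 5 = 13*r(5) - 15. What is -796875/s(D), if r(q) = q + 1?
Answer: -796875/3364 ≈ -236.88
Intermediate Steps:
r(q) = 1 + q
D = 58 (D = -5 + (13*(1 + 5) - 15) = -5 + (13*6 - 15) = -5 + (78 - 15) = -5 + 63 = 58)
-796875/s(D) = -796875/(58²) = -796875/3364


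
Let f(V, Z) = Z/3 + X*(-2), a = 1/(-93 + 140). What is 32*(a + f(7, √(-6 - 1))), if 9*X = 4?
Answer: -11744/423 + 32*I*√7/3 ≈ -27.764 + 28.221*I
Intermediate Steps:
a = 1/47 ≈ 0.021277
X = 4/9 (X = (⅑)*4 = 4/9 ≈ 0.44444)
f(V, Z) = -8/9 + Z/3 (f(V, Z) = Z/3 + (4/9)*(-2) = Z*(⅓) - 8/9 = Z/3 - 8/9 = -8/9 + Z/3)
32*(a + f(7, √(-6 - 1))) = 32*(1/47 + (-8/9 + √(-6 - 1)/3)) = 32*(1/47 + (-8/9 + √(-7)/3)) = 32*(1/47 + (-8/9 + (I*√7)/3)) = 32*(1/47 + (-8/9 + I*√7/3)) = 32*(-367/423 + I*√7/3) = -11744/423 + 32*I*√7/3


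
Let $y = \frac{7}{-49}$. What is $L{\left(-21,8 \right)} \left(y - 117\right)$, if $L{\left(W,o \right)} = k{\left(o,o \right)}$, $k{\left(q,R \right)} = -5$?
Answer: $\frac{4100}{7} \approx 585.71$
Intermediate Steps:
$L{\left(W,o \right)} = -5$
$y = - \frac{1}{7}$ ($y = 7 \left(- \frac{1}{49}\right) = - \frac{1}{7} \approx -0.14286$)
$L{\left(-21,8 \right)} \left(y - 117\right) = - 5 \left(- \frac{1}{7} - 117\right) = \left(-5\right) \left(- \frac{820}{7}\right) = \frac{4100}{7}$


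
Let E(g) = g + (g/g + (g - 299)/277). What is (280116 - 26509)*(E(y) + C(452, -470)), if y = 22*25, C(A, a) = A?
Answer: 70523541774/277 ≈ 2.5460e+8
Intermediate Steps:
y = 550
E(g) = -22/277 + 278*g/277 (E(g) = g + (1 + (-299 + g)*(1/277)) = g + (1 + (-299/277 + g/277)) = g + (-22/277 + g/277) = -22/277 + 278*g/277)
(280116 - 26509)*(E(y) + C(452, -470)) = (280116 - 26509)*((-22/277 + (278/277)*550) + 452) = 253607*((-22/277 + 152900/277) + 452) = 253607*(152878/277 + 452) = 253607*(278082/277) = 70523541774/277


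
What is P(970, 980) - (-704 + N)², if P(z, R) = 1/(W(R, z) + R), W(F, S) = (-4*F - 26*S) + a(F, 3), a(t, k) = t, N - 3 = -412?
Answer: -33669741421/27180 ≈ -1.2388e+6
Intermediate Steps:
N = -409 (N = 3 - 412 = -409)
W(F, S) = -26*S - 3*F (W(F, S) = (-4*F - 26*S) + F = (-26*S - 4*F) + F = -26*S - 3*F)
P(z, R) = 1/(-26*z - 2*R) (P(z, R) = 1/((-26*z - 3*R) + R) = 1/(-26*z - 2*R))
P(970, 980) - (-704 + N)² = -1/(2*980 + 26*970) - (-704 - 409)² = -1/(1960 + 25220) - 1*(-1113)² = -1/27180 - 1*1238769 = -1*1/27180 - 1238769 = -1/27180 - 1238769 = -33669741421/27180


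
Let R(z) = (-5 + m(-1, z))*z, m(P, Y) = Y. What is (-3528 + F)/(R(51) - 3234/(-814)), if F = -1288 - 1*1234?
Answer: -223850/86949 ≈ -2.5745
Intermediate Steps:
F = -2522 (F = -1288 - 1234 = -2522)
R(z) = z*(-5 + z) (R(z) = (-5 + z)*z = z*(-5 + z))
(-3528 + F)/(R(51) - 3234/(-814)) = (-3528 - 2522)/(51*(-5 + 51) - 3234/(-814)) = -6050/(51*46 - 3234*(-1/814)) = -6050/(2346 + 147/37) = -6050/86949/37 = -6050*37/86949 = -223850/86949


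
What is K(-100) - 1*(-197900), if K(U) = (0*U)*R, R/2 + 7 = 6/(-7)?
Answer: 197900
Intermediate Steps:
R = -110/7 (R = -14 + 2*(6/(-7)) = -14 + 2*(6*(-1/7)) = -14 + 2*(-6/7) = -14 - 12/7 = -110/7 ≈ -15.714)
K(U) = 0 (K(U) = (0*U)*(-110/7) = 0*(-110/7) = 0)
K(-100) - 1*(-197900) = 0 - 1*(-197900) = 0 + 197900 = 197900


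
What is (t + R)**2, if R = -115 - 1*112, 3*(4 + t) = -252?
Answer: 99225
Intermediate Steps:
t = -88 (t = -4 + (1/3)*(-252) = -4 - 84 = -88)
R = -227 (R = -115 - 112 = -227)
(t + R)**2 = (-88 - 227)**2 = (-315)**2 = 99225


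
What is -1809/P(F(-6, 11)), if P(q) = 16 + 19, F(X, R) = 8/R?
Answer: -1809/35 ≈ -51.686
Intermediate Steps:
P(q) = 35
-1809/P(F(-6, 11)) = -1809/35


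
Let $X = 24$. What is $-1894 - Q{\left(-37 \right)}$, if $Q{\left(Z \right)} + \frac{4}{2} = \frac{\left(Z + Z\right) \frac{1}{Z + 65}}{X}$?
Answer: $- \frac{635675}{336} \approx -1891.9$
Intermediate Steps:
$Q{\left(Z \right)} = -2 + \frac{Z}{12 \left(65 + Z\right)}$ ($Q{\left(Z \right)} = -2 + \frac{\left(Z + Z\right) \frac{1}{Z + 65}}{24} = -2 + \frac{2 Z}{65 + Z} \frac{1}{24} = -2 + \frac{Z}{12 \left(65 + Z\right)}$)
$-1894 - Q{\left(-37 \right)} = -1894 - \frac{-1560 - -851}{12 \left(65 - 37\right)} = -1894 - \frac{-1560 + 851}{12 \cdot 28} = -1894 - \frac{1}{12} \cdot \frac{1}{28} \left(-709\right) = -1894 - - \frac{709}{336} = -1894 + \frac{709}{336} = - \frac{635675}{336}$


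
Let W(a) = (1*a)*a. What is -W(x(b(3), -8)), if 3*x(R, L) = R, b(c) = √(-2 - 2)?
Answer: 4/9 ≈ 0.44444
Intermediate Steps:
b(c) = 2*I (b(c) = √(-4) = 2*I)
x(R, L) = R/3
W(a) = a² (W(a) = a*a = a²)
-W(x(b(3), -8)) = -((2*I)/3)² = -(2*I/3)² = -1*(-4/9) = 4/9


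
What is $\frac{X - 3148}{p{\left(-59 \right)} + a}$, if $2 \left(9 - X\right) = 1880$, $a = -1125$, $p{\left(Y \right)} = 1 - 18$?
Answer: $\frac{4079}{1142} \approx 3.5718$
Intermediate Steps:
$p{\left(Y \right)} = -17$ ($p{\left(Y \right)} = 1 - 18 = -17$)
$X = -931$ ($X = 9 - 940 = -931$)
$\frac{X - 3148}{p{\left(-59 \right)} + a} = \frac{-931 - 3148}{-17 - 1125} = - \frac{4079}{-1142} = \left(-4079\right) \left(- \frac{1}{1142}\right) = \frac{4079}{1142}$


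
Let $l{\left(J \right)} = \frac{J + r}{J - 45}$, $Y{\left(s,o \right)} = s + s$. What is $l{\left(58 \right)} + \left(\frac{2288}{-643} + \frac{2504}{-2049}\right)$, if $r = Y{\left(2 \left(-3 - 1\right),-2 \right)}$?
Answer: $- \frac{26541098}{17127591} \approx -1.5496$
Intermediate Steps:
$Y{\left(s,o \right)} = 2 s$
$r = -16$ ($r = 2 \cdot 2 \left(-3 - 1\right) = 2 \cdot 2 \left(-4\right) = 2 \left(-8\right) = -16$)
$l{\left(J \right)} = \frac{-16 + J}{-45 + J}$ ($l{\left(J \right)} = \frac{J - 16}{J - 45} = \frac{-16 + J}{-45 + J}$)
$l{\left(58 \right)} + \left(\frac{2288}{-643} + \frac{2504}{-2049}\right) = \frac{-16 + 58}{-45 + 58} + \left(\frac{2288}{-643} + \frac{2504}{-2049}\right) = \frac{1}{13} \cdot 42 + \left(2288 \left(- \frac{1}{643}\right) + 2504 \left(- \frac{1}{2049}\right)\right) = \frac{1}{13} \cdot 42 - \frac{6298184}{1317507} = \frac{42}{13} - \frac{6298184}{1317507} = - \frac{26541098}{17127591}$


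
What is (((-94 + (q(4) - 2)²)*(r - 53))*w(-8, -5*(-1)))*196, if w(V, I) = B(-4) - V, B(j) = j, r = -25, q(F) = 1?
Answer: 5687136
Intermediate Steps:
w(V, I) = -4 - V
(((-94 + (q(4) - 2)²)*(r - 53))*w(-8, -5*(-1)))*196 = (((-94 + (1 - 2)²)*(-25 - 53))*(-4 - 1*(-8)))*196 = (((-94 + (-1)²)*(-78))*(-4 + 8))*196 = (((-94 + 1)*(-78))*4)*196 = (-93*(-78)*4)*196 = (7254*4)*196 = 29016*196 = 5687136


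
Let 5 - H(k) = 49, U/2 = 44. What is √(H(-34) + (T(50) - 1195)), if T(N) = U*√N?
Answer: √(-1239 + 440*√2) ≈ 24.834*I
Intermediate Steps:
U = 88 (U = 2*44 = 88)
T(N) = 88*√N
H(k) = -44 (H(k) = 5 - 1*49 = 5 - 49 = -44)
√(H(-34) + (T(50) - 1195)) = √(-44 + (88*√50 - 1195)) = √(-44 + (88*(5*√2) - 1195)) = √(-44 + (440*√2 - 1195)) = √(-44 + (-1195 + 440*√2)) = √(-1239 + 440*√2)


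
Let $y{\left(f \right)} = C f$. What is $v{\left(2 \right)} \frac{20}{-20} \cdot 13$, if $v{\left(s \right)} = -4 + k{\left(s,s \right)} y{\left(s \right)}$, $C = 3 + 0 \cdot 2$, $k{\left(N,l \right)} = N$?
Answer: $-104$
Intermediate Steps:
$C = 3$ ($C = 3 + 0 = 3$)
$y{\left(f \right)} = 3 f$
$v{\left(s \right)} = -4 + 3 s^{2}$ ($v{\left(s \right)} = -4 + s 3 s = -4 + 3 s^{2}$)
$v{\left(2 \right)} \frac{20}{-20} \cdot 13 = \left(-4 + 3 \cdot 2^{2}\right) \frac{20}{-20} \cdot 13 = \left(-4 + 3 \cdot 4\right) 20 \left(- \frac{1}{20}\right) 13 = \left(-4 + 12\right) \left(-1\right) 13 = 8 \left(-1\right) 13 = \left(-8\right) 13 = -104$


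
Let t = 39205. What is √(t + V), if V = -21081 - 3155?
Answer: √14969 ≈ 122.35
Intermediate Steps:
V = -24236
√(t + V) = √(39205 - 24236) = √14969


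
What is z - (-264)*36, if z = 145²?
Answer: 30529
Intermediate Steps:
z = 21025
z - (-264)*36 = 21025 - (-264)*36 = 21025 - 1*(-9504) = 21025 + 9504 = 30529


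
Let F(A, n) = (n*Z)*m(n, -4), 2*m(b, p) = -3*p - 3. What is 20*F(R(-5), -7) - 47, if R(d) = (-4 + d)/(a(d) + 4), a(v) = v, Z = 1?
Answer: -677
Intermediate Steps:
m(b, p) = -3/2 - 3*p/2 (m(b, p) = (-3*p - 3)/2 = (-3 - 3*p)/2 = -3/2 - 3*p/2)
R(d) = (-4 + d)/(4 + d) (R(d) = (-4 + d)/(d + 4) = (-4 + d)/(4 + d))
F(A, n) = 9*n/2 (F(A, n) = (n*1)*(-3/2 - 3/2*(-4)) = n*(-3/2 + 6) = n*(9/2) = 9*n/2)
20*F(R(-5), -7) - 47 = 20*((9/2)*(-7)) - 47 = 20*(-63/2) - 47 = -630 - 47 = -677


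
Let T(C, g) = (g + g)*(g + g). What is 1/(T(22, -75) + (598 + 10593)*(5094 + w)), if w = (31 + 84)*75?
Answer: 1/153551829 ≈ 6.5125e-9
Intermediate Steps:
T(C, g) = 4*g² (T(C, g) = (2*g)*(2*g) = 4*g²)
w = 8625 (w = 115*75 = 8625)
1/(T(22, -75) + (598 + 10593)*(5094 + w)) = 1/(4*(-75)² + (598 + 10593)*(5094 + 8625)) = 1/(4*5625 + 11191*13719) = 1/(22500 + 153529329) = 1/153551829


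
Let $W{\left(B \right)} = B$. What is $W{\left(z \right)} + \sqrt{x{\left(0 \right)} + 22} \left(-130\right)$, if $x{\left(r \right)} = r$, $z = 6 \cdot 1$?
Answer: $6 - 130 \sqrt{22} \approx -603.75$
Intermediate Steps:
$z = 6$
$W{\left(z \right)} + \sqrt{x{\left(0 \right)} + 22} \left(-130\right) = 6 + \sqrt{0 + 22} \left(-130\right) = 6 + \sqrt{22} \left(-130\right) = 6 - 130 \sqrt{22}$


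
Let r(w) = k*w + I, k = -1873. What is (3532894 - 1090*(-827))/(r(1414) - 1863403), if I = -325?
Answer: -739054/752025 ≈ -0.98275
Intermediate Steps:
r(w) = -325 - 1873*w (r(w) = -1873*w - 325 = -325 - 1873*w)
(3532894 - 1090*(-827))/(r(1414) - 1863403) = (3532894 - 1090*(-827))/((-325 - 1873*1414) - 1863403) = (3532894 + 901430)/((-325 - 2648422) - 1863403) = 4434324/(-2648747 - 1863403) = 4434324/(-4512150) = 4434324*(-1/4512150) = -739054/752025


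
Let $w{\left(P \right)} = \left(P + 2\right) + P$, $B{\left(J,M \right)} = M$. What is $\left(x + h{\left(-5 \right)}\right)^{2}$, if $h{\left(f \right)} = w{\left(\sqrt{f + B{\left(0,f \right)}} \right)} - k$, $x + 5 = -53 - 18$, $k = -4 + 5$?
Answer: $5585 - 300 i \sqrt{10} \approx 5585.0 - 948.68 i$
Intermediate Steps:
$w{\left(P \right)} = 2 + 2 P$ ($w{\left(P \right)} = \left(2 + P\right) + P = 2 + 2 P$)
$k = 1$
$x = -76$ ($x = -5 - 71 = -76$)
$h{\left(f \right)} = 1 + 2 \sqrt{2} \sqrt{f}$ ($h{\left(f \right)} = \left(2 + 2 \sqrt{f + f}\right) - 1 = \left(2 + 2 \sqrt{2 f}\right) - 1 = \left(2 + 2 \sqrt{2} \sqrt{f}\right) - 1 = 1 + 2 \sqrt{2} \sqrt{f}$)
$\left(x + h{\left(-5 \right)}\right)^{2} = \left(-76 + \left(1 + 2 \sqrt{2} \sqrt{-5}\right)\right)^{2} = \left(-76 + \left(1 + 2 \sqrt{2} i \sqrt{5}\right)\right)^{2} = \left(-76 + \left(1 + 2 i \sqrt{10}\right)\right)^{2} = \left(-75 + 2 i \sqrt{10}\right)^{2}$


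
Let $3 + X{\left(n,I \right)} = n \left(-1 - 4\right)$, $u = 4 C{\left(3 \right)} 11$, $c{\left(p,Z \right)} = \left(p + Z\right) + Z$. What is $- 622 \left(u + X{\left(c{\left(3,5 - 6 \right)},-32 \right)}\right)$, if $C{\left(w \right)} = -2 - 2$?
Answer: $114448$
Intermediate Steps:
$C{\left(w \right)} = -4$ ($C{\left(w \right)} = -2 - 2 = -4$)
$c{\left(p,Z \right)} = p + 2 Z$ ($c{\left(p,Z \right)} = \left(Z + p\right) + Z = p + 2 Z$)
$u = -176$ ($u = 4 \left(-4\right) 11 = \left(-16\right) 11 = -176$)
$X{\left(n,I \right)} = -3 - 5 n$ ($X{\left(n,I \right)} = -3 + n \left(-1 - 4\right) = -3 + n \left(-5\right) = -3 - 5 n$)
$- 622 \left(u + X{\left(c{\left(3,5 - 6 \right)},-32 \right)}\right) = - 622 \left(-176 - \left(3 + 5 \left(3 + 2 \left(5 - 6\right)\right)\right)\right) = - 622 \left(-176 - \left(3 + 5 \left(3 + 2 \left(-1\right)\right)\right)\right) = - 622 \left(-176 - \left(3 + 5 \left(3 - 2\right)\right)\right) = - 622 \left(-176 - 8\right) = \left(-622\right) \left(-184\right) = 114448$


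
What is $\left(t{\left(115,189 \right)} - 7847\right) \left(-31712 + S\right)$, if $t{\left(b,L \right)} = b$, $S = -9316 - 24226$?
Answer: $504543928$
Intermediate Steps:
$S = -33542$
$\left(t{\left(115,189 \right)} - 7847\right) \left(-31712 + S\right) = \left(115 - 7847\right) \left(-31712 - 33542\right) = \left(-7732\right) \left(-65254\right) = 504543928$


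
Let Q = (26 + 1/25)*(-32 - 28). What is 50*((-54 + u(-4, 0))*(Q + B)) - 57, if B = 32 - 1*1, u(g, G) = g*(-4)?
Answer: 2909603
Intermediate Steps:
u(g, G) = -4*g
Q = -7812/5 (Q = (26 + 1/25)*(-60) = (651/25)*(-60) = -7812/5 ≈ -1562.4)
B = 31 (B = 32 - 1 = 31)
50*((-54 + u(-4, 0))*(Q + B)) - 57 = 50*((-54 - 4*(-4))*(-7812/5 + 31)) - 57 = 50*((-54 + 16)*(-7657/5)) - 57 = 50*(-38*(-7657/5)) - 57 = 50*(290966/5) - 57 = 2909660 - 57 = 2909603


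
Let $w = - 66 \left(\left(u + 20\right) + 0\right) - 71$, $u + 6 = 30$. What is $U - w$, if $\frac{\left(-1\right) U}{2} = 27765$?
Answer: $-52555$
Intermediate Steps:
$u = 24$ ($u = -6 + 30 = 24$)
$w = -2975$ ($w = - 66 \left(\left(24 + 20\right) + 0\right) - 71 = - 66 \left(44 + 0\right) - 71 = \left(-66\right) 44 - 71 = -2904 - 71 = -2975$)
$U = -55530$ ($U = \left(-2\right) 27765 = -55530$)
$U - w = -55530 - -2975 = -55530 + 2975 = -52555$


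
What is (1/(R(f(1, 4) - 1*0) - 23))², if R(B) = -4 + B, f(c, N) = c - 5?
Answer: 1/961 ≈ 0.0010406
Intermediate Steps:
f(c, N) = -5 + c
(1/(R(f(1, 4) - 1*0) - 23))² = (1/((-4 + ((-5 + 1) - 1*0)) - 23))² = (1/((-4 + (-4 + 0)) - 23))² = (1/((-4 - 4) - 23))² = (1/(-8 - 23))² = (1/(-31))² = (-1/31)² = 1/961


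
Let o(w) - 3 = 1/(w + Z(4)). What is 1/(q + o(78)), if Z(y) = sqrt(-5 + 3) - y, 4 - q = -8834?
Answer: 48431072/428179761787 + I*sqrt(2)/428179761787 ≈ 0.00011311 + 3.3029e-12*I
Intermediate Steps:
q = 8838 (q = 4 - 1*(-8834) = 4 + 8834 = 8838)
Z(y) = -y + I*sqrt(2) (Z(y) = sqrt(-2) - y = I*sqrt(2) - y = -y + I*sqrt(2))
o(w) = 3 + 1/(-4 + w + I*sqrt(2)) (o(w) = 3 + 1/(w + (-1*4 + I*sqrt(2))) = 3 + 1/(w + (-4 + I*sqrt(2))) = 3 + 1/(-4 + w + I*sqrt(2)))
1/(q + o(78)) = 1/(8838 + (-11 + 3*78 + 3*I*sqrt(2))/(-4 + 78 + I*sqrt(2))) = 1/(8838 + (-11 + 234 + 3*I*sqrt(2))/(74 + I*sqrt(2))) = 1/(8838 + (223 + 3*I*sqrt(2))/(74 + I*sqrt(2)))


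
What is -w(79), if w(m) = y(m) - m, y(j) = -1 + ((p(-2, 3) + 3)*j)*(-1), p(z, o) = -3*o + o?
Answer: -157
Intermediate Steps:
p(z, o) = -2*o
y(j) = -1 + 3*j (y(j) = -1 + ((-2*3 + 3)*j)*(-1) = -1 + ((-6 + 3)*j)*(-1) = -1 - 3*j*(-1) = -1 + 3*j)
w(m) = -1 + 2*m (w(m) = (-1 + 3*m) - m = -1 + 2*m)
-w(79) = -(-1 + 2*79) = -(-1 + 158) = -1*157 = -157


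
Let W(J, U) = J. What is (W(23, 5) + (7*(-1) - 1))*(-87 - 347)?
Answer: -6510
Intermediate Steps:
(W(23, 5) + (7*(-1) - 1))*(-87 - 347) = (23 + (7*(-1) - 1))*(-87 - 347) = (23 + (-7 - 1))*(-434) = (23 - 8)*(-434) = 15*(-434) = -6510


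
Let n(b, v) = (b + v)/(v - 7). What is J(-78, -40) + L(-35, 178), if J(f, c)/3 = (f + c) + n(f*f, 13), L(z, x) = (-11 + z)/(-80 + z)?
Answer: 26949/10 ≈ 2694.9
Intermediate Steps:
n(b, v) = (b + v)/(-7 + v)
L(z, x) = (-11 + z)/(-80 + z)
J(f, c) = 13/2 + f²/2 + 3*c + 3*f (J(f, c) = 3*((f + c) + (f*f + 13)/(-7 + 13)) = 3*((c + f) + (f² + 13)/6) = 3*((c + f) + (13 + f²)/6) = 3*((c + f) + (13/6 + f²/6)) = 3*(13/6 + c + f + f²/6) = 13/2 + f²/2 + 3*c + 3*f)
J(-78, -40) + L(-35, 178) = (13/2 + (½)*(-78)² + 3*(-40) + 3*(-78)) + (-11 - 35)/(-80 - 35) = (13/2 + (½)*6084 - 120 - 234) - 46/(-115) = (13/2 + 3042 - 120 - 234) - 1/115*(-46) = 5389/2 + ⅖ = 26949/10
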